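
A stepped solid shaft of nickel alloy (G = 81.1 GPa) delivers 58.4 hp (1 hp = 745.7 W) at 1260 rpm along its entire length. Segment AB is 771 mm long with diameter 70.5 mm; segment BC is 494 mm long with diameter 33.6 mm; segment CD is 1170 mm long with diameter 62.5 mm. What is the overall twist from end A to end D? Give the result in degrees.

1.18°

ω = 2π·1260/60 = 131.9 rad/s, so T = P/ω = 58.4×745.7 / 131.9 = 330.0 N·m.
J_AB = π(0.0705)⁴/32 = 2.43×10^-6 m⁴; J_BC = π(0.0336)⁴/32 = 1.25×10^-7 m⁴; J_CD = π(0.0625)⁴/32 = 1.50×10^-6 m⁴.
θ = (T/G)·Σ L_i/J_i = (330.0/81.1×10⁹)·(0.771/2.43×10^-6 + 0.494/1.25×10^-7 + 1.17/1.50×10^-6) = 0.02054 rad.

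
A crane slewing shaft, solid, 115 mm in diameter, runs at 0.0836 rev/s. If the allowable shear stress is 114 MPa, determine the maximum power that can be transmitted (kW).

17.9 kW

J = πd⁴/32 = π(0.115)⁴/32 = 1.717×10^-5 m⁴.
T_max = τ_allow·J/r = 1.14×10^8 × 1.717×10^-5 / 0.0575 = 34040 N·m.
ω = 2π·0.0836 = 0.5253 rad/s, so P_max = T_max·ω = 1.788×10^4 W.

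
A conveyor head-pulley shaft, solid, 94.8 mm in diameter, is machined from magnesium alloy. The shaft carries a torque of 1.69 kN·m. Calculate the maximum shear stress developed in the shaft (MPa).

J = πd⁴/32 = π(0.0948)⁴/32 = 7.929×10^-6 m⁴.
τ_max = T·r/J = 1690 × 0.0474 / 7.929×10^-6 = 1.010×10^7 Pa.

10.1 MPa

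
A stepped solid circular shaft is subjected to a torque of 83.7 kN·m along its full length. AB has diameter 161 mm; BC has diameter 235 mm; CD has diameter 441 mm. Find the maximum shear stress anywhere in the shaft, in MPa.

Under the same torque, τ_max = 16T/(πd³) is largest where d is smallest — segment AB (d = 161 mm).
τ_max = 16·83700/(π·(0.161)³) = 1.021×10^8 Pa.

102 MPa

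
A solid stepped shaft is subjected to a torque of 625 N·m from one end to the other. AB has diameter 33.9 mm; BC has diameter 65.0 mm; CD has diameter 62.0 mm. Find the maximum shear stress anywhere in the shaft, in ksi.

11.9 ksi

Under the same torque, τ_max = 16T/(πd³) is largest where d is smallest — segment AB (d = 33.9 mm).
τ_max = 16·625.0/(π·(0.0339)³) = 8.171×10^7 Pa.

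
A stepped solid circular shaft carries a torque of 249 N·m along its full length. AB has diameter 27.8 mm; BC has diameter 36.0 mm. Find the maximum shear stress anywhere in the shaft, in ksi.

Under the same torque, τ_max = 16T/(πd³) is largest where d is smallest — segment AB (d = 27.8 mm).
τ_max = 16·249.0/(π·(0.0278)³) = 5.902×10^7 Pa.

8.56 ksi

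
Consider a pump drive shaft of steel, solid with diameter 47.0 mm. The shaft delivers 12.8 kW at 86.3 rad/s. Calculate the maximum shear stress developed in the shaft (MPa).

ω = 86.3 rad/s, so T = P/ω = 12.8×10³ / 86.30 = 148.3 N·m.
J = πd⁴/32 = π(0.0470)⁴/32 = 4.791×10^-7 m⁴.
τ_max = T·r/J = 148.3 × 0.0235 / 4.791×10^-7 = 7.276×10^6 Pa.

7.28 MPa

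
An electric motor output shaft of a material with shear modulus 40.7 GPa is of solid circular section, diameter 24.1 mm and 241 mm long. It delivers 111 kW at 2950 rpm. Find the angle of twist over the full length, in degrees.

ω = 2π·2950/60 = 308.9 rad/s, so T = P/ω = 111×10³ / 308.9 = 359.3 N·m.
J = πd⁴/32 = π(0.0241)⁴/32 = 3.312×10^-8 m⁴.
θ = T·L/(G·J) = 359.3 × 0.241 / (40.7×10⁹ × 3.312×10^-8) = 0.06424 rad.

3.68°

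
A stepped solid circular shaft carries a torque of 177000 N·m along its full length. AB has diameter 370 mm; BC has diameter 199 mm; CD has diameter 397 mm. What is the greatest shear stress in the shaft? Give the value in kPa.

Under the same torque, τ_max = 16T/(πd³) is largest where d is smallest — segment BC (d = 199 mm).
τ_max = 16·177000/(π·(0.199)³) = 1.144×10^8 Pa.

114000 kPa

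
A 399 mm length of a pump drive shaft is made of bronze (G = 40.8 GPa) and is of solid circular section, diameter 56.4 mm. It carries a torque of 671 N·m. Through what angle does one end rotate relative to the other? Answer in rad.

0.00661 rad

J = πd⁴/32 = π(0.0564)⁴/32 = 9.934×10^-7 m⁴.
θ = T·L/(G·J) = 671.0 × 0.399 / (40.8×10⁹ × 9.934×10^-7) = 6.606×10^-3 rad.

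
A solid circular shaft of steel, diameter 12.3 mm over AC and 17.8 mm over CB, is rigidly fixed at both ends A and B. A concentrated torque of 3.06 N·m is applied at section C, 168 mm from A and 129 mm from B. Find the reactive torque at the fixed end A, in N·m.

Compatibility: T_A·a/J_AC = T_B·b/J_CB with T_A + T_B = T₀.
J_AC = 2.25×10^-9 m⁴, J_CB = 9.86×10^-9 m⁴, so T_A = T₀·(J_AC/a)/((J_AC/a)+(J_CB/b)) = 0.4559 N·m, T_B = 2.604 N·m.

0.456 N·m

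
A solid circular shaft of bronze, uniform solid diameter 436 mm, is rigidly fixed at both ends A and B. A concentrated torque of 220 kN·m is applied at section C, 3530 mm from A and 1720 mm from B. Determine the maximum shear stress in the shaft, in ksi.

1.32 ksi

With uniform GJ and both ends fixed, compatibility θ_AC = θ_CB gives T_A·a = T_B·b, together with T_A + T_B = T₀.
T_A = T₀·b/(a+b) = 220000·1720/5250 = 72080 N·m; T_B = 147900 N·m.
τ in each portion: τ_AC = 4.43×10^6 Pa, τ_CB = 9.09×10^6 Pa; maximum is in CB.
τ_max = T_CB·r/J = 147900·0.218/3.55×10^-3 = 9.090×10^6 Pa.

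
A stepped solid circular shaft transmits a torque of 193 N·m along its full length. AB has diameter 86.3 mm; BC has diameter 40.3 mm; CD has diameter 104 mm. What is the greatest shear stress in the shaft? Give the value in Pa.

1.50e7 Pa

Under the same torque, τ_max = 16T/(πd³) is largest where d is smallest — segment BC (d = 40.3 mm).
τ_max = 16·193.0/(π·(0.0403)³) = 1.502×10^7 Pa.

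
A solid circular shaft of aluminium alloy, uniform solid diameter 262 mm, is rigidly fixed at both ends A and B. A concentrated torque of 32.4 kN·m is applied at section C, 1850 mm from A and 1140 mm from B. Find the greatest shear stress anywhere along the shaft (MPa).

5.68 MPa

With uniform GJ and both ends fixed, compatibility θ_AC = θ_CB gives T_A·a = T_B·b, together with T_A + T_B = T₀.
T_A = T₀·b/(a+b) = 32400·1140/2990 = 12350 N·m; T_B = 20050 N·m.
τ in each portion: τ_AC = 3.50×10^6 Pa, τ_CB = 5.68×10^6 Pa; maximum is in CB.
τ_max = T_CB·r/J = 20050·0.131/4.63×10^-4 = 5.677×10^6 Pa.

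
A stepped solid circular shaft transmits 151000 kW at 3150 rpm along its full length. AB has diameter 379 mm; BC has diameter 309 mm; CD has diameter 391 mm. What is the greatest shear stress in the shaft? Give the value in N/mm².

79.0 N/mm²

ω = 2π·3150/60 = 329.9 rad/s, so T = P/ω = 151000×10³ / 329.9 = 457800 N·m.
Under the same torque, τ_max = 16T/(πd³) is largest where d is smallest — segment BC (d = 309 mm).
τ_max = 16·457800/(π·(0.309)³) = 7.902×10^7 Pa.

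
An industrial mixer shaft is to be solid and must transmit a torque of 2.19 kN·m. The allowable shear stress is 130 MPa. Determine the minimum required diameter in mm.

44.1 mm

For a solid shaft τ_max = 16T/(πd³), so d = (16T/(π τ_allow))^(1/3) = (16·2190/(π·1.30×10^8))^(1/3) = 0.04411 m.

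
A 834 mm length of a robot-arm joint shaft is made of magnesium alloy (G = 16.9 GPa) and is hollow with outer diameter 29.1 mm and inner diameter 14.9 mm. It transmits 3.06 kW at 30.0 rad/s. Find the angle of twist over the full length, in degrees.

4.40°

ω = 30.0 rad/s, so T = P/ω = 3.06×10³ / 30.00 = 102.0 N·m.
J = π(d_o⁴ − d_i⁴)/32 = π(0.0291⁴ − 0.0149⁴)/32 = 6.556×10^-8 m⁴.
θ = T·L/(G·J) = 102.0 × 0.834 / (16.9×10⁹ × 6.556×10^-8) = 0.07678 rad.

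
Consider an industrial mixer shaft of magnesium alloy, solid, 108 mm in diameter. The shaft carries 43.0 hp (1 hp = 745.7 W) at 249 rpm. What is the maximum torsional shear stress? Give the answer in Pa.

ω = 2π·249/60 = 26.08 rad/s, so T = P/ω = 43.0×745.7 / 26.08 = 1230 N·m.
J = πd⁴/32 = π(0.108)⁴/32 = 1.336×10^-5 m⁴.
τ_max = T·r/J = 1230 × 0.0540 / 1.336×10^-5 = 4.972×10^6 Pa.

4.97e6 Pa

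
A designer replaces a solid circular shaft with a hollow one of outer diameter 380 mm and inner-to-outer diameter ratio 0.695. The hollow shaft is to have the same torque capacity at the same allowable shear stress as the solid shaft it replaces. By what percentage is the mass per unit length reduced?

38.3 %

Equal τ_max and T ⇒ the solid shaft needs d_s³ = d_o³(1−k⁴), so d_s = 380·(1−0.695⁴)^(1/3) = 347.8 mm.
Area ratio A_h/A_s = d_o²(1−k²)/d_s² = (1−k²)/(1−k⁴)^(2/3) = 0.6172.
Mass saving = 1 − 0.6172 = 38.3 %.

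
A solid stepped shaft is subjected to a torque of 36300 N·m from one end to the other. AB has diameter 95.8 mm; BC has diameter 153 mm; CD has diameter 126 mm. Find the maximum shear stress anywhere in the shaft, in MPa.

Under the same torque, τ_max = 16T/(πd³) is largest where d is smallest — segment AB (d = 95.8 mm).
τ_max = 16·36300/(π·(0.0958)³) = 2.103×10^8 Pa.

210 MPa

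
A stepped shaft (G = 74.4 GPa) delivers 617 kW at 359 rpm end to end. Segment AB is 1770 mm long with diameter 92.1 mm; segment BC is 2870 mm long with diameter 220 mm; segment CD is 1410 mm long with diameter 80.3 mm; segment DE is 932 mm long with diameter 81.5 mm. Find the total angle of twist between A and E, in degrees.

ω = 2π·359/60 = 37.59 rad/s, so T = P/ω = 617×10³ / 37.59 = 16410 N·m.
J_AB = π(0.0921)⁴/32 = 7.06×10^-6 m⁴; J_BC = π(0.220)⁴/32 = 2.30×10^-4 m⁴; J_CD = π(0.0803)⁴/32 = 4.08×10^-6 m⁴; J_DE = π(0.0815)⁴/32 = 4.33×10^-6 m⁴.
θ = (T/G)·Σ L_i/J_i = (16410/74.4×10⁹)·(1.77/7.06×10^-6 + 2.87/2.30×10^-4 + 1.41/4.08×10^-6 + 0.932/4.33×10^-6) = 0.1817 rad.

10.4°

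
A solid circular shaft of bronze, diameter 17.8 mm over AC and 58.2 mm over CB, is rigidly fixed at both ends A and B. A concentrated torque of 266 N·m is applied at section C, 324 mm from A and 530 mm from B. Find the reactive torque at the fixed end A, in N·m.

3.75 N·m

Compatibility: T_A·a/J_AC = T_B·b/J_CB with T_A + T_B = T₀.
J_AC = 9.86×10^-9 m⁴, J_CB = 1.13×10^-6 m⁴, so T_A = T₀·(J_AC/a)/((J_AC/a)+(J_CB/b)) = 3.753 N·m, T_B = 262.2 N·m.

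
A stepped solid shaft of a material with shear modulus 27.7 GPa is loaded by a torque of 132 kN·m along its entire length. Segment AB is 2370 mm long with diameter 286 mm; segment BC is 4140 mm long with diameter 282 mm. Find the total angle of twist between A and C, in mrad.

J_AB = π(0.286)⁴/32 = 6.57×10^-4 m⁴; J_BC = π(0.282)⁴/32 = 6.21×10^-4 m⁴.
θ = (T/G)·Σ L_i/J_i = (132000/27.7×10⁹)·(2.37/6.57×10^-4 + 4.14/6.21×10^-4) = 0.04897 rad.

49.0 mrad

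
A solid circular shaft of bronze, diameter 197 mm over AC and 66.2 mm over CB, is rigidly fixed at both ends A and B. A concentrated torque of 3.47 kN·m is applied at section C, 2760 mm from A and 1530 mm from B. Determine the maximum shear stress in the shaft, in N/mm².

Compatibility: T_A·a/J_AC = T_B·b/J_CB with T_A + T_B = T₀.
J_AC = 1.48×10^-4 m⁴, J_CB = 1.89×10^-6 m⁴, so T_A = T₀·(J_AC/a)/((J_AC/a)+(J_CB/b)) = 3392 N·m, T_B = 78.03 N·m.
τ in each portion: τ_AC = 2.26×10^6 Pa, τ_CB = 1.37×10^6 Pa; maximum is in AC.
τ_max = T_AC·r/J = 3392·0.0985/1.48×10^-4 = 2.260×10^6 Pa.

2.26 N/mm²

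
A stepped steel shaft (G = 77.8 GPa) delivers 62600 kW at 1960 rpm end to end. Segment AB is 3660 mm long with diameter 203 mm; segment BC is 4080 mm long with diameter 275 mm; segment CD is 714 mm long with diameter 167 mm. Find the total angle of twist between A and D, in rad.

ω = 2π·1960/60 = 205.3 rad/s, so T = P/ω = 62600×10³ / 205.3 = 305000 N·m.
J_AB = π(0.203)⁴/32 = 1.67×10^-4 m⁴; J_BC = π(0.275)⁴/32 = 5.61×10^-4 m⁴; J_CD = π(0.167)⁴/32 = 7.64×10^-5 m⁴.
θ = (T/G)·Σ L_i/J_i = (305000/77.8×10⁹)·(3.66/1.67×10^-4 + 4.08/5.61×10^-4 + 0.714/7.64×10^-5) = 0.1512 rad.

0.151 rad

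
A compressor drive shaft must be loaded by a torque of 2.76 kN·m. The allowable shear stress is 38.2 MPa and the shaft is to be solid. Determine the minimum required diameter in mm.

For a solid shaft τ_max = 16T/(πd³), so d = (16T/(π τ_allow))^(1/3) = (16·2760/(π·3.82×10^7))^(1/3) = 0.07166 m.

71.7 mm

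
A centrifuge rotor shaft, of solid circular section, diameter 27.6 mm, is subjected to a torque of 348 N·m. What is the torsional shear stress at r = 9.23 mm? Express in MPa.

J = πd⁴/32 = π(0.0276)⁴/32 = 5.697×10^-8 m⁴.
Shear stress varies linearly with radius: τ = T·r/J = 348.0 × 0.00923 / 5.697×10^-8 = 5.638×10^7 Pa.

56.4 MPa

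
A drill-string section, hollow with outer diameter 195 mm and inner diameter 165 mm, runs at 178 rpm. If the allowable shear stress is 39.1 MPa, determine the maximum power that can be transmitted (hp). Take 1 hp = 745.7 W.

694 hp

J = π(d_o⁴ − d_i⁴)/32 = π(0.195⁴ − 0.165⁴)/32 = 6.918×10^-5 m⁴.
T_max = τ_allow·J/r = 3.91×10^7 × 6.918×10^-5 / 0.0975 = 27740 N·m.
ω = 2π·178/60 = 18.64 rad/s, so P_max = T_max·ω = 5.172×10^5 W.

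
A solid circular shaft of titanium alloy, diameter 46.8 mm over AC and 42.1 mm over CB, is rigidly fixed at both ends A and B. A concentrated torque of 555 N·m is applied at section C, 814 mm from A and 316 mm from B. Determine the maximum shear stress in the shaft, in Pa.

Compatibility: T_A·a/J_AC = T_B·b/J_CB with T_A + T_B = T₀.
J_AC = 4.71×10^-7 m⁴, J_CB = 3.08×10^-7 m⁴, so T_A = T₀·(J_AC/a)/((J_AC/a)+(J_CB/b)) = 206.6 N·m, T_B = 348.4 N·m.
τ in each portion: τ_AC = 1.03×10^7 Pa, τ_CB = 2.38×10^7 Pa; maximum is in CB.
τ_max = T_CB·r/J = 348.4·0.0210/3.08×10^-7 = 2.378×10^7 Pa.

2.38e7 Pa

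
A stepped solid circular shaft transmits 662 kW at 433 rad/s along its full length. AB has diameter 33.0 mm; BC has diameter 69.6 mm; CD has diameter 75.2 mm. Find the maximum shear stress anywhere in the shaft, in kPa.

ω = 433 rad/s, so T = P/ω = 662×10³ / 433.0 = 1529 N·m.
Under the same torque, τ_max = 16T/(πd³) is largest where d is smallest — segment AB (d = 33.0 mm).
τ_max = 16·1529/(π·(0.0330)³) = 2.167×10^8 Pa.

217000 kPa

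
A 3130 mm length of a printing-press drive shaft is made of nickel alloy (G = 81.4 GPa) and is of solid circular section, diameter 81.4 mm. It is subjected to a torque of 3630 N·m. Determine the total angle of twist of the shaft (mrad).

32.4 mrad

J = πd⁴/32 = π(0.0814)⁴/32 = 4.310×10^-6 m⁴.
θ = T·L/(G·J) = 3630 × 3.13 / (81.4×10⁹ × 4.310×10^-6) = 0.03238 rad.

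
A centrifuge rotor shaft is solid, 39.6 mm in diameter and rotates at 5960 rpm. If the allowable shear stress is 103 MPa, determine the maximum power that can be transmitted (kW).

J = πd⁴/32 = π(0.0396)⁴/32 = 2.414×10^-7 m⁴.
T_max = τ_allow·J/r = 1.03×10^8 × 2.414×10^-7 / 0.0198 = 1256 N·m.
ω = 2π·5960/60 = 624.1 rad/s, so P_max = T_max·ω = 7.838×10^5 W.

784 kW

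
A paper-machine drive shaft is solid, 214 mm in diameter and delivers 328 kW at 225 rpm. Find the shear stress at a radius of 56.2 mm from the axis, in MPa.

ω = 2π·225/60 = 23.56 rad/s, so T = P/ω = 328×10³ / 23.56 = 13920 N·m.
J = πd⁴/32 = π(0.214)⁴/32 = 2.059×10^-4 m⁴.
Shear stress varies linearly with radius: τ = T·r/J = 13920 × 0.0562 / 2.059×10^-4 = 3.800×10^6 Pa.

3.80 MPa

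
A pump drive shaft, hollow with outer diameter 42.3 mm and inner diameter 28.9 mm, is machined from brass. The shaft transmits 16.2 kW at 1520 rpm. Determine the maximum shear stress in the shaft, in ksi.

1.27 ksi

ω = 2π·1520/60 = 159.2 rad/s, so T = P/ω = 16.2×10³ / 159.2 = 101.8 N·m.
J = π(d_o⁴ − d_i⁴)/32 = π(0.0423⁴ − 0.0289⁴)/32 = 2.458×10^-7 m⁴.
τ_max = T·r/J = 101.8 × 0.0211 / 2.458×10^-7 = 8.756×10^6 Pa.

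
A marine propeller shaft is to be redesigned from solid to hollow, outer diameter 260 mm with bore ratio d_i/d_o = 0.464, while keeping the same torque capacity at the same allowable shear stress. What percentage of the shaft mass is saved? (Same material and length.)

19.0 %

Equal τ_max and T ⇒ the solid shaft needs d_s³ = d_o³(1−k⁴), so d_s = 260·(1−0.464⁴)^(1/3) = 255.9 mm.
Area ratio A_h/A_s = d_o²(1−k²)/d_s² = (1−k²)/(1−k⁴)^(2/3) = 0.8099.
Mass saving = 1 − 0.8099 = 19.0 %.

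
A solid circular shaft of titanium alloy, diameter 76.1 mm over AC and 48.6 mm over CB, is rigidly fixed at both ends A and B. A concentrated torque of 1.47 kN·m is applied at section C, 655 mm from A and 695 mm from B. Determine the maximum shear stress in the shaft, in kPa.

14700 kPa

Compatibility: T_A·a/J_AC = T_B·b/J_CB with T_A + T_B = T₀.
J_AC = 3.29×10^-6 m⁴, J_CB = 5.48×10^-7 m⁴, so T_A = T₀·(J_AC/a)/((J_AC/a)+(J_CB/b)) = 1271 N·m, T_B = 199.2 N·m.
τ in each portion: τ_AC = 1.47×10^7 Pa, τ_CB = 8.84×10^6 Pa; maximum is in AC.
τ_max = T_AC·r/J = 1271·0.0381/3.29×10^-6 = 1.469×10^7 Pa.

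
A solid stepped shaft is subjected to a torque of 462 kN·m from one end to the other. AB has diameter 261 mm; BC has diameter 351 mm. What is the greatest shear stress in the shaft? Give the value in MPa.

Under the same torque, τ_max = 16T/(πd³) is largest where d is smallest — segment AB (d = 261 mm).
τ_max = 16·462000/(π·(0.261)³) = 1.323×10^8 Pa.

132 MPa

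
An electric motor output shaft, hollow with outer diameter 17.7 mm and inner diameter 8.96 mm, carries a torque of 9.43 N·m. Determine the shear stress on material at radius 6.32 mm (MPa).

J = π(d_o⁴ − d_i⁴)/32 = π(0.0177⁴ − 0.00896⁴)/32 = 9.003×10^-9 m⁴.
Shear stress varies linearly with radius: τ = T·r/J = 9.430 × 0.00632 / 9.003×10^-9 = 6.620×10^6 Pa.

6.62 MPa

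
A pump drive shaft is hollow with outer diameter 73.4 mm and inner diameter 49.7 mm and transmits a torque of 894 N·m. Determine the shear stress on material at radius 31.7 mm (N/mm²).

J = π(d_o⁴ − d_i⁴)/32 = π(0.0734⁴ − 0.0497⁴)/32 = 2.251×10^-6 m⁴.
Shear stress varies linearly with radius: τ = T·r/J = 894.0 × 0.0317 / 2.251×10^-6 = 1.259×10^7 Pa.

12.6 N/mm²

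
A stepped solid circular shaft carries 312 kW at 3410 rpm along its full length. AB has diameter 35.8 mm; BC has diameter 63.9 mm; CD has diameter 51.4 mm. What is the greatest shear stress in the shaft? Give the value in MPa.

ω = 2π·3410/60 = 357.1 rad/s, so T = P/ω = 312×10³ / 357.1 = 873.7 N·m.
Under the same torque, τ_max = 16T/(πd³) is largest where d is smallest — segment AB (d = 35.8 mm).
τ_max = 16·873.7/(π·(0.0358)³) = 9.698×10^7 Pa.

97.0 MPa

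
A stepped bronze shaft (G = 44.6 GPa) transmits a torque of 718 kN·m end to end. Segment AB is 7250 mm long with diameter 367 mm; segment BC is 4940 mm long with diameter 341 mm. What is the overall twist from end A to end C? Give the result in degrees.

J_AB = π(0.367)⁴/32 = 1.78×10^-3 m⁴; J_BC = π(0.341)⁴/32 = 1.33×10^-3 m⁴.
θ = (T/G)·Σ L_i/J_i = (718000/44.6×10⁹)·(7.25/1.78×10^-3 + 4.94/1.33×10^-3) = 0.1254 rad.

7.19°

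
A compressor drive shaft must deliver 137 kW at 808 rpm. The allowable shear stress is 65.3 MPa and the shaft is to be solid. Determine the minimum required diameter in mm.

50.2 mm

ω = 2π·808/60 = 84.61 rad/s, so T = P/ω = 137×10³ / 84.61 = 1619 N·m.
For a solid shaft τ_max = 16T/(πd³), so d = (16T/(π τ_allow))^(1/3) = (16·1619/(π·6.53×10^7))^(1/3) = 0.05017 m.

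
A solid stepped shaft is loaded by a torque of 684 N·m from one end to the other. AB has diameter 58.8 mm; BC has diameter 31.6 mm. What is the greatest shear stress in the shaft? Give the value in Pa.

Under the same torque, τ_max = 16T/(πd³) is largest where d is smallest — segment BC (d = 31.6 mm).
τ_max = 16·684.0/(π·(0.0316)³) = 1.104×10^8 Pa.

1.10e8 Pa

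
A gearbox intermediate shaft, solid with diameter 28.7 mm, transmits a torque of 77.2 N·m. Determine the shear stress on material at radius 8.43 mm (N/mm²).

J = πd⁴/32 = π(0.0287)⁴/32 = 6.661×10^-8 m⁴.
Shear stress varies linearly with radius: τ = T·r/J = 77.20 × 0.00843 / 6.661×10^-8 = 9.771×10^6 Pa.

9.77 N/mm²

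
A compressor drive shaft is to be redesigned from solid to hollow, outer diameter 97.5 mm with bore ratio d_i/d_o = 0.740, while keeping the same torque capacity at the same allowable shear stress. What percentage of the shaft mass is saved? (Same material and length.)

Equal τ_max and T ⇒ the solid shaft needs d_s³ = d_o³(1−k⁴), so d_s = 97.5·(1−0.740⁴)^(1/3) = 86.58 mm.
Area ratio A_h/A_s = d_o²(1−k²)/d_s² = (1−k²)/(1−k⁴)^(2/3) = 0.5738.
Mass saving = 1 − 0.5738 = 42.6 %.

42.6 %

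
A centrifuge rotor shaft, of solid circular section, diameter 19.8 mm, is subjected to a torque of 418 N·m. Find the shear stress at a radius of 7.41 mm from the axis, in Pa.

J = πd⁴/32 = π(0.0198)⁴/32 = 1.509×10^-8 m⁴.
Shear stress varies linearly with radius: τ = T·r/J = 418.0 × 0.00741 / 1.509×10^-8 = 2.053×10^8 Pa.

2.05e8 Pa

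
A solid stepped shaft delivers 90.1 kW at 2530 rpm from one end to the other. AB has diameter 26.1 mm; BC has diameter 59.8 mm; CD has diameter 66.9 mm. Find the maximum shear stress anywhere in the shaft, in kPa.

ω = 2π·2530/60 = 264.9 rad/s, so T = P/ω = 90.1×10³ / 264.9 = 340.1 N·m.
Under the same torque, τ_max = 16T/(πd³) is largest where d is smallest — segment AB (d = 26.1 mm).
τ_max = 16·340.1/(π·(0.0261)³) = 9.741×10^7 Pa.

97400 kPa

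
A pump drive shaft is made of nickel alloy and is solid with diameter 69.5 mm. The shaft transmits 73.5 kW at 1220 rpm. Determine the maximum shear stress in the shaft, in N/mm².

8.73 N/mm²

ω = 2π·1220/60 = 127.8 rad/s, so T = P/ω = 73.5×10³ / 127.8 = 575.3 N·m.
J = πd⁴/32 = π(0.0695)⁴/32 = 2.291×10^-6 m⁴.
τ_max = T·r/J = 575.3 × 0.0348 / 2.291×10^-6 = 8.728×10^6 Pa.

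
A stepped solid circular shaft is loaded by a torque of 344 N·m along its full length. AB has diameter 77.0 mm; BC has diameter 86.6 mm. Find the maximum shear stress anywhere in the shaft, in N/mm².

3.84 N/mm²

Under the same torque, τ_max = 16T/(πd³) is largest where d is smallest — segment AB (d = 77.0 mm).
τ_max = 16·344.0/(π·(0.0770)³) = 3.838×10^6 Pa.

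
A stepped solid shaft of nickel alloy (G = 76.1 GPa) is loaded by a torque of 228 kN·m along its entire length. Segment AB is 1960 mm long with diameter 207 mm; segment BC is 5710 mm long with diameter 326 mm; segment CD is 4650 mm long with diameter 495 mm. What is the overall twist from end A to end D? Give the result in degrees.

2.89°

J_AB = π(0.207)⁴/32 = 1.80×10^-4 m⁴; J_BC = π(0.326)⁴/32 = 1.11×10^-3 m⁴; J_CD = π(0.495)⁴/32 = 5.89×10^-3 m⁴.
θ = (T/G)·Σ L_i/J_i = (228000/76.1×10⁹)·(1.96/1.80×10^-4 + 5.71/1.11×10^-3 + 4.65/5.89×10^-3) = 0.05037 rad.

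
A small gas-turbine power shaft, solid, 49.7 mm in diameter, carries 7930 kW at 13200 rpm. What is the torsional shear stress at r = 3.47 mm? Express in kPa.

ω = 2π·13200/60 = 1382 rad/s, so T = P/ω = 7930×10³ / 1382 = 5737 N·m.
J = πd⁴/32 = π(0.0497)⁴/32 = 5.990×10^-7 m⁴.
Shear stress varies linearly with radius: τ = T·r/J = 5737 × 0.00347 / 5.990×10^-7 = 3.323×10^7 Pa.

33200 kPa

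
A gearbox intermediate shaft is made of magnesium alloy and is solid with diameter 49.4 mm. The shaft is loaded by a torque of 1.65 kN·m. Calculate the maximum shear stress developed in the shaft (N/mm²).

J = πd⁴/32 = π(0.0494)⁴/32 = 5.847×10^-7 m⁴.
τ_max = T·r/J = 1650 × 0.0247 / 5.847×10^-7 = 6.971×10^7 Pa.

69.7 N/mm²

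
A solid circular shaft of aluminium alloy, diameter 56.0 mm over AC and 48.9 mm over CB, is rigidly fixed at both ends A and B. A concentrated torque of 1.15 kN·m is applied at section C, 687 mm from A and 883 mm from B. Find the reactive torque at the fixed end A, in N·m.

792 N·m

Compatibility: T_A·a/J_AC = T_B·b/J_CB with T_A + T_B = T₀.
J_AC = 9.65×10^-7 m⁴, J_CB = 5.61×10^-7 m⁴, so T_A = T₀·(J_AC/a)/((J_AC/a)+(J_CB/b)) = 791.8 N·m, T_B = 358.2 N·m.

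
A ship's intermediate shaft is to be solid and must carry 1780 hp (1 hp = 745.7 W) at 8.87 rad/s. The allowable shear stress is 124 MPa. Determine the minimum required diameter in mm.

183 mm

ω = 8.87 rad/s, so T = P/ω = 1780×745.7 / 8.870 = 149600 N·m.
For a solid shaft τ_max = 16T/(πd³), so d = (16T/(π τ_allow))^(1/3) = (16·149600/(π·1.24×10^8))^(1/3) = 0.1832 m.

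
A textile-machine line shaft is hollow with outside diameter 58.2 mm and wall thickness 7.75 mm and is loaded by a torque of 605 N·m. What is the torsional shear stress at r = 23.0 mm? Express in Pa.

J = π(d_o⁴ − d_i⁴)/32 = π(0.0582⁴ − 0.0427⁴)/32 = 8.000×10^-7 m⁴.
Shear stress varies linearly with radius: τ = T·r/J = 605.0 × 0.0230 / 8.000×10^-7 = 1.739×10^7 Pa.

1.74e7 Pa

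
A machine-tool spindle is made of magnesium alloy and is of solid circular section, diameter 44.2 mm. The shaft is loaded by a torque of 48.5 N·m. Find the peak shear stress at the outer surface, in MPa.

J = πd⁴/32 = π(0.0442)⁴/32 = 3.747×10^-7 m⁴.
τ_max = T·r/J = 48.50 × 0.0221 / 3.747×10^-7 = 2.861×10^6 Pa.

2.86 MPa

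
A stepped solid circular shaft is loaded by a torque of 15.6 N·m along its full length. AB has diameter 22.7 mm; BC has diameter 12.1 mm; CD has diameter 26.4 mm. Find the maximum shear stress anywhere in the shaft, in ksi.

Under the same torque, τ_max = 16T/(πd³) is largest where d is smallest — segment BC (d = 12.1 mm).
τ_max = 16·15.60/(π·(0.0121)³) = 4.485×10^7 Pa.

6.50 ksi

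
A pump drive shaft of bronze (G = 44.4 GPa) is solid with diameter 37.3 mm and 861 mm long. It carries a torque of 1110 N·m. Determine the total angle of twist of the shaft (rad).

J = πd⁴/32 = π(0.0373)⁴/32 = 1.900×10^-7 m⁴.
θ = T·L/(G·J) = 1110 × 0.861 / (44.4×10⁹ × 1.900×10^-7) = 0.1133 rad.

0.113 rad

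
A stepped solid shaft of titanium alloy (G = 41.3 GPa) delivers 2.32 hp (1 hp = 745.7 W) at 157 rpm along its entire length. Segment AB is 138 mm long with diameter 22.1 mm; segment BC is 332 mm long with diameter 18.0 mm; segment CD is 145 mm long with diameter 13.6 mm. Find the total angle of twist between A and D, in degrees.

11.9°

ω = 2π·157/60 = 16.44 rad/s, so T = P/ω = 2.32×745.7 / 16.44 = 105.2 N·m.
J_AB = π(0.0221)⁴/32 = 2.34×10^-8 m⁴; J_BC = π(0.0180)⁴/32 = 1.03×10^-8 m⁴; J_CD = π(0.0136)⁴/32 = 3.36×10^-9 m⁴.
θ = (T/G)·Σ L_i/J_i = (105.2/41.3×10⁹)·(0.138/2.34×10^-8 + 0.332/1.03×10^-8 + 0.145/3.36×10^-9) = 0.2071 rad.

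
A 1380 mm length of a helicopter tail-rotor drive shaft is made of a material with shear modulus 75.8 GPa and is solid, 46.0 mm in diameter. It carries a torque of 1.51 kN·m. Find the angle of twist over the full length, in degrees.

3.58°

J = πd⁴/32 = π(0.0460)⁴/32 = 4.396×10^-7 m⁴.
θ = T·L/(G·J) = 1510 × 1.38 / (75.8×10⁹ × 4.396×10^-7) = 0.06254 rad.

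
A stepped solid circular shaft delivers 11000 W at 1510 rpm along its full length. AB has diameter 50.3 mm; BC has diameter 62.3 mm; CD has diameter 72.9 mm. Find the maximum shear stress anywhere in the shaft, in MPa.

ω = 2π·1510/60 = 158.1 rad/s, so T = P/ω = 11000 / 158.1 = 69.56 N·m.
Under the same torque, τ_max = 16T/(πd³) is largest where d is smallest — segment AB (d = 50.3 mm).
τ_max = 16·69.56/(π·(0.0503)³) = 2.784×10^6 Pa.

2.78 MPa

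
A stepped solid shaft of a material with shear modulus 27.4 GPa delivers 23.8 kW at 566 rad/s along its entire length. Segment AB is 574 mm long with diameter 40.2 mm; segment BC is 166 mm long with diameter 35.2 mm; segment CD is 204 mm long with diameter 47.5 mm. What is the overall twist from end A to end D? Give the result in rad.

ω = 566 rad/s, so T = P/ω = 23.8×10³ / 566.0 = 42.05 N·m.
J_AB = π(0.0402)⁴/32 = 2.56×10^-7 m⁴; J_BC = π(0.0352)⁴/32 = 1.51×10^-7 m⁴; J_CD = π(0.0475)⁴/32 = 5.00×10^-7 m⁴.
θ = (T/G)·Σ L_i/J_i = (42.05/27.4×10⁹)·(0.574/2.56×10^-7 + 0.166/1.51×10^-7 + 0.204/5.00×10^-7) = 5.752×10^-3 rad.

0.00575 rad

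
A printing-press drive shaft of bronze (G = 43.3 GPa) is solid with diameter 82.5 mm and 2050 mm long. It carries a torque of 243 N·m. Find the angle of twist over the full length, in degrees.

0.145°

J = πd⁴/32 = π(0.0825)⁴/32 = 4.548×10^-6 m⁴.
θ = T·L/(G·J) = 243.0 × 2.05 / (43.3×10⁹ × 4.548×10^-6) = 2.530×10^-3 rad.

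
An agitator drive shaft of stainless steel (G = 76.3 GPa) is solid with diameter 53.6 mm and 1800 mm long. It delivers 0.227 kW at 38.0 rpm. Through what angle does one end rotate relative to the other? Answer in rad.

ω = 2π·38.0/60 = 3.979 rad/s, so T = P/ω = 0.227×10³ / 3.979 = 57.04 N·m.
J = πd⁴/32 = π(0.0536)⁴/32 = 8.103×10^-7 m⁴.
θ = T·L/(G·J) = 57.04 × 1.80 / (76.3×10⁹ × 8.103×10^-7) = 1.661×10^-3 rad.

0.00166 rad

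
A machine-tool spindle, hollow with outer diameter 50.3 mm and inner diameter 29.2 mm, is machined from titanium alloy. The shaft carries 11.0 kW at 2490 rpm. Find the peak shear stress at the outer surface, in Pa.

1.90e6 Pa

ω = 2π·2490/60 = 260.8 rad/s, so T = P/ω = 11.0×10³ / 260.8 = 42.19 N·m.
J = π(d_o⁴ − d_i⁴)/32 = π(0.0503⁴ − 0.0292⁴)/32 = 5.571×10^-7 m⁴.
τ_max = T·r/J = 42.19 × 0.0251 / 5.571×10^-7 = 1.905×10^6 Pa.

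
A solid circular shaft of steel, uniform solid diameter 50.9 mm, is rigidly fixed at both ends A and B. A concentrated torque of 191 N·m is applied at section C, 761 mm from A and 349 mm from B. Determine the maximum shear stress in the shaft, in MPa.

5.06 MPa

With uniform GJ and both ends fixed, compatibility θ_AC = θ_CB gives T_A·a = T_B·b, together with T_A + T_B = T₀.
T_A = T₀·b/(a+b) = 191.0·349/1110 = 60.05 N·m; T_B = 130.9 N·m.
τ in each portion: τ_AC = 2.32×10^6 Pa, τ_CB = 5.06×10^6 Pa; maximum is in CB.
τ_max = T_CB·r/J = 130.9·0.0255/6.59×10^-7 = 5.057×10^6 Pa.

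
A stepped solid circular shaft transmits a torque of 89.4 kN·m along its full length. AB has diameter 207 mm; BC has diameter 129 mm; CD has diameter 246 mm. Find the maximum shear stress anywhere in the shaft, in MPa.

Under the same torque, τ_max = 16T/(πd³) is largest where d is smallest — segment BC (d = 129 mm).
τ_max = 16·89400/(π·(0.129)³) = 2.121×10^8 Pa.

212 MPa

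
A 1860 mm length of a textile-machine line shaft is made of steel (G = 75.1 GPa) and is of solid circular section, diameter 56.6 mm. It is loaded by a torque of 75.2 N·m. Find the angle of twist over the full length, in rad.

J = πd⁴/32 = π(0.0566)⁴/32 = 1.008×10^-6 m⁴.
θ = T·L/(G·J) = 75.20 × 1.86 / (75.1×10⁹ × 1.008×10^-6) = 1.849×10^-3 rad.

0.00185 rad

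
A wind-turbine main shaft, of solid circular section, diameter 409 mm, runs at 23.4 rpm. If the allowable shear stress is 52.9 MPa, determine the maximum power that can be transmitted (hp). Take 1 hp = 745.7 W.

J = πd⁴/32 = π(0.409)⁴/32 = 2.747×10^-3 m⁴.
T_max = τ_allow·J/r = 5.29×10^7 × 2.747×10^-3 / 0.204 = 710600 N·m.
ω = 2π·23.4/60 = 2.450 rad/s, so P_max = T_max·ω = 1.741×10^6 W.

2340 hp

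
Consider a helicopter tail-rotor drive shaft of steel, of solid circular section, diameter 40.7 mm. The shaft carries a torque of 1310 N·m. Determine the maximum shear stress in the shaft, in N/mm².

99.0 N/mm²

J = πd⁴/32 = π(0.0407)⁴/32 = 2.694×10^-7 m⁴.
τ_max = T·r/J = 1310 × 0.0204 / 2.694×10^-7 = 9.896×10^7 Pa.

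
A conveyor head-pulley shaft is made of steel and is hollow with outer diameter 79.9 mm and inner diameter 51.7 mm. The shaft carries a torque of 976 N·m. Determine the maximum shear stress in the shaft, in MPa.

11.8 MPa

J = π(d_o⁴ − d_i⁴)/32 = π(0.0799⁴ − 0.0517⁴)/32 = 3.300×10^-6 m⁴.
τ_max = T·r/J = 976.0 × 0.0399 / 3.300×10^-6 = 1.182×10^7 Pa.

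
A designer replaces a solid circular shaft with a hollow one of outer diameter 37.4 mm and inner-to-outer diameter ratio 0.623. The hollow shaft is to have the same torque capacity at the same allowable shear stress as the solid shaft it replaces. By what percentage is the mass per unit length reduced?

31.8 %

Equal τ_max and T ⇒ the solid shaft needs d_s³ = d_o³(1−k⁴), so d_s = 37.4·(1−0.623⁴)^(1/3) = 35.42 mm.
Area ratio A_h/A_s = d_o²(1−k²)/d_s² = (1−k²)/(1−k⁴)^(2/3) = 0.6822.
Mass saving = 1 − 0.6822 = 31.8 %.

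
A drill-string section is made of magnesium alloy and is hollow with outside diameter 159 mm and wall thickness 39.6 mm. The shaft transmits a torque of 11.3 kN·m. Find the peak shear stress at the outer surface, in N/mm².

15.3 N/mm²

J = π(d_o⁴ − d_i⁴)/32 = π(0.159⁴ − 0.0798⁴)/32 = 5.877×10^-5 m⁴.
τ_max = T·r/J = 11300 × 0.0795 / 5.877×10^-5 = 1.529×10^7 Pa.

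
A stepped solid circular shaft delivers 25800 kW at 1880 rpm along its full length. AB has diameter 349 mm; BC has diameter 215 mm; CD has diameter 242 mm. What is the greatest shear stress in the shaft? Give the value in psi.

9740 psi

ω = 2π·1880/60 = 196.9 rad/s, so T = P/ω = 25800×10³ / 196.9 = 131000 N·m.
Under the same torque, τ_max = 16T/(πd³) is largest where d is smallest — segment BC (d = 215 mm).
τ_max = 16·131000/(π·(0.215)³) = 6.716×10^7 Pa.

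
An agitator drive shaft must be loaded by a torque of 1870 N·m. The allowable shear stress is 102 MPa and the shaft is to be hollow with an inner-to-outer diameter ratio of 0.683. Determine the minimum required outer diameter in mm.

49.2 mm

For a hollow shaft with d_i/d_o = 0.683: τ_max = 16T/(π d_o³ (1−k⁴)), so d_o = [16T/(π τ_allow (1−k⁴))]^(1/3) = [16·1870/(π·1.02×10^8·0.7824)]^(1/3) = 0.04923 m.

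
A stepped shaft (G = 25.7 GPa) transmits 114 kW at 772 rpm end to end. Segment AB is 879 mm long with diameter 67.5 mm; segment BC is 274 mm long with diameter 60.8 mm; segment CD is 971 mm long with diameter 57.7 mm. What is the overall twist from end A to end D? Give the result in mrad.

ω = 2π·772/60 = 80.84 rad/s, so T = P/ω = 114×10³ / 80.84 = 1410 N·m.
J_AB = π(0.0675)⁴/32 = 2.04×10^-6 m⁴; J_BC = π(0.0608)⁴/32 = 1.34×10^-6 m⁴; J_CD = π(0.0577)⁴/32 = 1.09×10^-6 m⁴.
θ = (T/G)·Σ L_i/J_i = (1410/25.7×10⁹)·(0.879/2.04×10^-6 + 0.274/1.34×10^-6 + 0.971/1.09×10^-6) = 0.08383 rad.

83.8 mrad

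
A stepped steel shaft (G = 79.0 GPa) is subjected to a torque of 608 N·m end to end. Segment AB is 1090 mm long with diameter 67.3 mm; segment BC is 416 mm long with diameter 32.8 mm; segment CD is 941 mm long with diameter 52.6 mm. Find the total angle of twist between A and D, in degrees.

J_AB = π(0.0673)⁴/32 = 2.01×10^-6 m⁴; J_BC = π(0.0328)⁴/32 = 1.14×10^-7 m⁴; J_CD = π(0.0526)⁴/32 = 7.52×10^-7 m⁴.
θ = (T/G)·Σ L_i/J_i = (608.0/79.0×10⁹)·(1.09/2.01×10^-6 + 0.416/1.14×10^-7 + 0.941/7.52×10^-7) = 0.04198 rad.

2.41°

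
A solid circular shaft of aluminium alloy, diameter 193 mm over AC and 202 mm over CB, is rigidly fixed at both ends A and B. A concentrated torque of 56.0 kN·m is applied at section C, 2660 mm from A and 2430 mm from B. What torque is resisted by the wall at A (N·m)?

Compatibility: T_A·a/J_AC = T_B·b/J_CB with T_A + T_B = T₀.
J_AC = 1.36×10^-4 m⁴, J_CB = 1.63×10^-4 m⁴, so T_A = T₀·(J_AC/a)/((J_AC/a)+(J_CB/b)) = 24210 N·m, T_B = 31790 N·m.

24200 N·m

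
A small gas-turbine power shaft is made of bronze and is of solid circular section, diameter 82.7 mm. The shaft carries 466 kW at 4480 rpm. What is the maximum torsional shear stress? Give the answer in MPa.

ω = 2π·4480/60 = 469.1 rad/s, so T = P/ω = 466×10³ / 469.1 = 993.3 N·m.
J = πd⁴/32 = π(0.0827)⁴/32 = 4.592×10^-6 m⁴.
τ_max = T·r/J = 993.3 × 0.0414 / 4.592×10^-6 = 8.944×10^6 Pa.

8.94 MPa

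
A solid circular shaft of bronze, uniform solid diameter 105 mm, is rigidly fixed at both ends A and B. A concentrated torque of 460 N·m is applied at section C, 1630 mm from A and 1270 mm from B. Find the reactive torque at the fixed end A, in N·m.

With uniform GJ and both ends fixed, compatibility θ_AC = θ_CB gives T_A·a = T_B·b, together with T_A + T_B = T₀.
T_A = T₀·b/(a+b) = 460.0·1270/2900 = 201.4 N·m; T_B = 258.6 N·m.

201 N·m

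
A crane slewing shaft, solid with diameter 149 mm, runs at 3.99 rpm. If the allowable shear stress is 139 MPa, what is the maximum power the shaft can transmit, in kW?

J = πd⁴/32 = π(0.149)⁴/32 = 4.839×10^-5 m⁴.
T_max = τ_allow·J/r = 1.39×10^8 × 4.839×10^-5 / 0.0745 = 90280 N·m.
ω = 2π·3.99/60 = 0.4178 rad/s, so P_max = T_max·ω = 3.772×10^4 W.

37.7 kW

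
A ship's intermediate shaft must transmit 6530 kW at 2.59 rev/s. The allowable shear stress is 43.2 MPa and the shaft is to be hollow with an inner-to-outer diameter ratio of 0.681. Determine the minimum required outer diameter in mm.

392 mm

ω = 2π·2.59 = 16.27 rad/s, so T = P/ω = 6530×10³ / 16.27 = 401300 N·m.
For a hollow shaft with d_i/d_o = 0.681: τ_max = 16T/(π d_o³ (1−k⁴)), so d_o = [16T/(π τ_allow (1−k⁴))]^(1/3) = [16·401300/(π·4.32×10^7·0.7849)]^(1/3) = 0.3921 m.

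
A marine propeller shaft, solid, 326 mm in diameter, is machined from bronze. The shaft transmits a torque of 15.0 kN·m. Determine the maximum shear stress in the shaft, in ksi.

0.320 ksi

J = πd⁴/32 = π(0.326)⁴/32 = 1.109×10^-3 m⁴.
τ_max = T·r/J = 15000 × 0.163 / 1.109×10^-3 = 2.205×10^6 Pa.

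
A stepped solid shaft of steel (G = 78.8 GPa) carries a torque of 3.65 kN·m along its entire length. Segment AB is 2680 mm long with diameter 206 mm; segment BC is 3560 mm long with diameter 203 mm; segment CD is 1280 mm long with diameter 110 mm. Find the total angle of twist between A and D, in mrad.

J_AB = π(0.206)⁴/32 = 1.77×10^-4 m⁴; J_BC = π(0.203)⁴/32 = 1.67×10^-4 m⁴; J_CD = π(0.110)⁴/32 = 1.44×10^-5 m⁴.
θ = (T/G)·Σ L_i/J_i = (3650/78.8×10⁹)·(2.68/1.77×10^-4 + 3.56/1.67×10^-4 + 1.28/1.44×10^-5) = 5.816×10^-3 rad.

5.82 mrad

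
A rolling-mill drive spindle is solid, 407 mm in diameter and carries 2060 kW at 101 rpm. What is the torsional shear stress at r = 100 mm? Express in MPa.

7.23 MPa

ω = 2π·101/60 = 10.58 rad/s, so T = P/ω = 2060×10³ / 10.58 = 194800 N·m.
J = πd⁴/32 = π(0.407)⁴/32 = 2.694×10^-3 m⁴.
Shear stress varies linearly with radius: τ = T·r/J = 194800 × 0.100 / 2.694×10^-3 = 7.230×10^6 Pa.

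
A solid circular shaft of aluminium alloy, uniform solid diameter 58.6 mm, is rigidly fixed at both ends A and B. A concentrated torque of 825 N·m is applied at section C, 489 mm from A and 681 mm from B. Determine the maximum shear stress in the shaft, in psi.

1760 psi

With uniform GJ and both ends fixed, compatibility θ_AC = θ_CB gives T_A·a = T_B·b, together with T_A + T_B = T₀.
T_A = T₀·b/(a+b) = 825.0·681/1170 = 480.2 N·m; T_B = 344.8 N·m.
τ in each portion: τ_AC = 1.22×10^7 Pa, τ_CB = 8.73×10^6 Pa; maximum is in AC.
τ_max = T_AC·r/J = 480.2·0.0293/1.16×10^-6 = 1.215×10^7 Pa.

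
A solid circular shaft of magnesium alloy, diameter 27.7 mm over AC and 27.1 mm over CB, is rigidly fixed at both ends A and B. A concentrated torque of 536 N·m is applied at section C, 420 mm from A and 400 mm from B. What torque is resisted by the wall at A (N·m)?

Compatibility: T_A·a/J_AC = T_B·b/J_CB with T_A + T_B = T₀.
J_AC = 5.78×10^-8 m⁴, J_CB = 5.30×10^-8 m⁴, so T_A = T₀·(J_AC/a)/((J_AC/a)+(J_CB/b)) = 273.2 N·m, T_B = 262.8 N·m.

273 N·m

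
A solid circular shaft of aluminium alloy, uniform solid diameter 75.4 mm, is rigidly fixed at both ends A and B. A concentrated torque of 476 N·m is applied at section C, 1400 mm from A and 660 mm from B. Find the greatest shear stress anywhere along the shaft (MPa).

With uniform GJ and both ends fixed, compatibility θ_AC = θ_CB gives T_A·a = T_B·b, together with T_A + T_B = T₀.
T_A = T₀·b/(a+b) = 476.0·660/2060 = 152.5 N·m; T_B = 323.5 N·m.
τ in each portion: τ_AC = 1.81×10^6 Pa, τ_CB = 3.84×10^6 Pa; maximum is in CB.
τ_max = T_CB·r/J = 323.5·0.0377/3.17×10^-6 = 3.843×10^6 Pa.

3.84 MPa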